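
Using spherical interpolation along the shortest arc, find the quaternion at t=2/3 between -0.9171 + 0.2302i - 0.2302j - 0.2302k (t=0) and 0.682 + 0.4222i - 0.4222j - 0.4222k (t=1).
-0.9171 - 0.2302i + 0.2302j + 0.2302k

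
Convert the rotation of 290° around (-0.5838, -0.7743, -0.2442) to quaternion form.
-0.8192 - 0.3349i - 0.4441j - 0.1401k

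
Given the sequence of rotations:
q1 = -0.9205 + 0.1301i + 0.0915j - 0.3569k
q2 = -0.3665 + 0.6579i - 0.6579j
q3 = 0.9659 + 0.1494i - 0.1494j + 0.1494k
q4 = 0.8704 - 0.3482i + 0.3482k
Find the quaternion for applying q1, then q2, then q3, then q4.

q2 · q1 = 0.312 - 0.4185i + 0.8069j + 0.2766k
q3 · q2 · q1 = 0.4431 - 0.5195i + 0.6289j + 0.3718k
q4 · q3 · q2 · q1 = 0.0753 - 0.8254i + 0.496j + 0.2589k
0.0753 - 0.8254i + 0.496j + 0.2589k


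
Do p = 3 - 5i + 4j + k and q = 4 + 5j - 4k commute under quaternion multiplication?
No: pq = -4 - 41i + 11j - 33k ≠ -4 + i + 51j + 17k = qp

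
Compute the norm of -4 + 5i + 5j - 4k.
√82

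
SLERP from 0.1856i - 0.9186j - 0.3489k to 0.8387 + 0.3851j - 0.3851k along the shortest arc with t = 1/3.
-0.3738 + 0.149i - 0.909j - 0.1084k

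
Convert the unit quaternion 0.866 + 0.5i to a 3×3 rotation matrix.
[[1, 0, 0], [0, 0.5, -0.866], [0, 0.866, 0.5]]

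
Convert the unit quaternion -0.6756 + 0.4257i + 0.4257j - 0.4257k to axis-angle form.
axis = (√3/3, √3/3, -√3/3), θ = 265°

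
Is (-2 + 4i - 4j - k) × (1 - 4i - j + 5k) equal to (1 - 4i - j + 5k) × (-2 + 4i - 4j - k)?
No: pq = 15 - 9i - 18j - 31k ≠ 15 + 33i + 14j + 9k = qp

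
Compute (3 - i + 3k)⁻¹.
0.1579 + 0.0526i - 0.1579k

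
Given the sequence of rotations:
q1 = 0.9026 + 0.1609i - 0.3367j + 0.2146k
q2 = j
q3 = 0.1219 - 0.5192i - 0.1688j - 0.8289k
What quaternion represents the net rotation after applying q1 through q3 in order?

q2 · q1 = 0.3367 + 0.2146i + 0.9026j - 0.1609k
q3 · q2 · q1 = 0.1715 + 0.6267i - 0.2082j - 0.7311k
0.1715 + 0.6267i - 0.2082j - 0.7311k


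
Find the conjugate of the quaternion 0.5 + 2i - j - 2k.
0.5 - 2i + j + 2k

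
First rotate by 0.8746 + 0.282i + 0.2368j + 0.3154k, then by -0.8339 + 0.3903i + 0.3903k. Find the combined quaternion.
-0.9625 + 0.0138i - 0.2105j + 0.1708k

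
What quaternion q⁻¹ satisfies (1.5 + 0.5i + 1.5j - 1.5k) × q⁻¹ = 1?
0.2143 - 0.0714i - 0.2143j + 0.2143k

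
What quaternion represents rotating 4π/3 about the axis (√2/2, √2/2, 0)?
-0.5 + 0.6124i + 0.6124j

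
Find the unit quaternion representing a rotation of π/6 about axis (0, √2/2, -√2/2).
0.9659 + 0.183j - 0.183k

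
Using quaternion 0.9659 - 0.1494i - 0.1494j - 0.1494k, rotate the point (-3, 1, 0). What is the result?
(-2.399, 1.643, -1.244)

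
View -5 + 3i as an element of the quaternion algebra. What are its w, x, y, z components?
-5 + 3i + 0j + 0k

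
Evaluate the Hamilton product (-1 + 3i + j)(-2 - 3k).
2 - 9i + 7j + 3k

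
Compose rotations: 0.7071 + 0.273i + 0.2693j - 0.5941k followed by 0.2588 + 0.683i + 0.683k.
0.4023 + 0.3697i + 0.6619j + 0.5131k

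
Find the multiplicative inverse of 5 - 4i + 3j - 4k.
0.0758 + 0.0606i - 0.0455j + 0.0606k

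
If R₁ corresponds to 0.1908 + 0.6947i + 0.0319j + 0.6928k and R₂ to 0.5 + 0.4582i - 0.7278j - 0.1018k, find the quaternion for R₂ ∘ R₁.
-0.1292 - 0.0662i - 0.5111j + 0.8472k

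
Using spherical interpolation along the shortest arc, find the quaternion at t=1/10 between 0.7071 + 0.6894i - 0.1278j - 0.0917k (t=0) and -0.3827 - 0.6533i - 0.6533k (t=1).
0.695 + 0.7092i - 0.1178j - 0.0107k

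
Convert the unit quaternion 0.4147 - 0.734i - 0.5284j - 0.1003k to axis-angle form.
axis = (-0.8066, -0.5807, -0.1102), θ = 131°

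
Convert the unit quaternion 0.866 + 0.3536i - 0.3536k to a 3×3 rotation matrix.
[[0.7499, 0.6124, -0.2501], [-0.6124, 0.4999, -0.6124], [-0.2501, 0.6124, 0.7499]]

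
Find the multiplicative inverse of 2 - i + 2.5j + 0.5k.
0.1739 + 0.087i - 0.2174j - 0.0435k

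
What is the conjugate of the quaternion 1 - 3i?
1 + 3i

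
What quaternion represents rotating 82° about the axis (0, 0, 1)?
0.7547 + 0.6561k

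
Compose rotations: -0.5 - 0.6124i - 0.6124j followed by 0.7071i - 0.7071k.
0.433 - 0.7866i + 0.433j - 0.0795k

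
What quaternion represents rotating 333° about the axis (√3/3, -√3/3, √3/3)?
-0.9724 + 0.1348i - 0.1348j + 0.1348k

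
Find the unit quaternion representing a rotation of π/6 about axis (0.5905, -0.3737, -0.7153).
0.9659 + 0.1528i - 0.0967j - 0.1851k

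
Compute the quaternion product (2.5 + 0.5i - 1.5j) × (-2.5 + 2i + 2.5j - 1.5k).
-3.5 + 6i + 10.75j + 0.5k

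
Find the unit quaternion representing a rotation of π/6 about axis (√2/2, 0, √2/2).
0.9659 + 0.183i + 0.183k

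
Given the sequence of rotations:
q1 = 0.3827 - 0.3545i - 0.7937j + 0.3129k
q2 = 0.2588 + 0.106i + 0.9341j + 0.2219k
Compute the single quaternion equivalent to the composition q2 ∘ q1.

q2 · q1 = 0.8086 + 0.4172i + 0.0402j + 0.4129k
0.8086 + 0.4172i + 0.0402j + 0.4129k


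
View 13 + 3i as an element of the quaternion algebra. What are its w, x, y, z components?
13 + 3i + 0j + 0k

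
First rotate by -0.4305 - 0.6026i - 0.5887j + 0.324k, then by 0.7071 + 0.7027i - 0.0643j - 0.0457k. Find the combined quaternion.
0.096 - 0.7763i - 0.5887j - 0.2037k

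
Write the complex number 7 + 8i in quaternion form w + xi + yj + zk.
7 + 8i + 0j + 0k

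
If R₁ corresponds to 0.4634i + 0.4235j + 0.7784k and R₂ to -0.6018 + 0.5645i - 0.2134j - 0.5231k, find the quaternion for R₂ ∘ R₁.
0.236 - 0.2235i - 0.9367j - 0.1305k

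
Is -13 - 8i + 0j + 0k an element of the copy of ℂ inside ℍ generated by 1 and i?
Yes. The quaternion -13 - 8i has j- and k-coefficients y = z = 0, so it lies in the complex subalgebra spanned by 1 and i.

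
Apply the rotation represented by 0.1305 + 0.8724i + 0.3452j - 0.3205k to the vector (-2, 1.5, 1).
(-0.553, -2.578, 0.548)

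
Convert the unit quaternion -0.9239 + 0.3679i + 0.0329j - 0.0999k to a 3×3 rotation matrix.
[[0.9779, -0.1604, -0.1343], [0.2088, 0.7093, 0.6732], [-0.0127, -0.6864, 0.7271]]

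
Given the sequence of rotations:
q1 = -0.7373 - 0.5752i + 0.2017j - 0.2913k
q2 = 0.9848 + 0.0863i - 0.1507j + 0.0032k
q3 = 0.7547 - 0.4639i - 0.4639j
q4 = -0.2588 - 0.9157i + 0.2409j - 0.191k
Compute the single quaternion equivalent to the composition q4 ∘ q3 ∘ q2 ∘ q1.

q2 · q1 = -0.6451 - 0.5868i + 0.333j - 0.3585k
q3 · q2 · q1 = -0.6046 + 0.0227i + 0.3843j - 0.6973k
q4 · q3 · q2 · q1 = -0.0485 + 0.4532i - 0.888j - 0.0614k
-0.0485 + 0.4532i - 0.888j - 0.0614k


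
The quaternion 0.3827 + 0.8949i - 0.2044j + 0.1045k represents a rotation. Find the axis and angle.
axis = (0.9686, -0.2212, 0.1131), θ = 3π/4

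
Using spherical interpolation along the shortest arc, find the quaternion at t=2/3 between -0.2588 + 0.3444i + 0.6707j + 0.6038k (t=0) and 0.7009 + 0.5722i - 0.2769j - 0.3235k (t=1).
-0.647 - 0.2963i + 0.4928j + 0.5007k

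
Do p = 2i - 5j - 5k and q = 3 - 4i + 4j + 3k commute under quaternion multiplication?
No: pq = 43 + 11i - j - 27k ≠ 43 + i - 29j - 3k = qp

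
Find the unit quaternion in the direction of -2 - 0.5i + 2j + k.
-0.6576 - 0.1644i + 0.6576j + 0.3288k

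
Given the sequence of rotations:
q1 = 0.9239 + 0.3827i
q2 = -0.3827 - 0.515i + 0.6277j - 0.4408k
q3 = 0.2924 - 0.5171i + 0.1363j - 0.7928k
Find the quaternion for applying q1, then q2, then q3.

q2 · q1 = -0.1565 - 0.6223i + 0.4112j - 0.6475k
q3 · q2 · q1 = -0.9369 + 0.1367i + 0.2574j - 0.1931k
-0.9369 + 0.1367i + 0.2574j - 0.1931k


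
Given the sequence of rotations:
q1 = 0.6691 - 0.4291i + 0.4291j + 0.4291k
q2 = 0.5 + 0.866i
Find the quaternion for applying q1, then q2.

q2 · q1 = 0.7062 + 0.3649i - 0.1571j + 0.5862k
0.7062 + 0.3649i - 0.1571j + 0.5862k


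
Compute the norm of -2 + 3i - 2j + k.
√18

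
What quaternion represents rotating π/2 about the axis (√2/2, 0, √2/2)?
0.7071 + 0.5i + 0.5k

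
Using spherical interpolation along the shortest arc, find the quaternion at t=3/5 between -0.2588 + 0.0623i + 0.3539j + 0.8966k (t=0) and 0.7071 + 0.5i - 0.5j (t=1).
-0.6357 - 0.3263i + 0.5353j + 0.4504k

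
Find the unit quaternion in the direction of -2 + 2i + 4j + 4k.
-0.3162 + 0.3162i + 0.6325j + 0.6325k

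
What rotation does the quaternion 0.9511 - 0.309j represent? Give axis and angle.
axis = (0, -1, 0), θ = 36°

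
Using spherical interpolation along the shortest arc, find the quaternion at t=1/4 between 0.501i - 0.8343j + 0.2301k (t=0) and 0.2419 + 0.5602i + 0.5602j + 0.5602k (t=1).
-0.0895 + 0.2477i - 0.9647j + 0.0017k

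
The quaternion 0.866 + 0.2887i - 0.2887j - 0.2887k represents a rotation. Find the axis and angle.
axis = (√3/3, -√3/3, -√3/3), θ = π/3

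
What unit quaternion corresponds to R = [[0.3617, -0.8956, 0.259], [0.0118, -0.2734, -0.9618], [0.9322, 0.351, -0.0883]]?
0.5 + 0.6564i - 0.3366j + 0.4537k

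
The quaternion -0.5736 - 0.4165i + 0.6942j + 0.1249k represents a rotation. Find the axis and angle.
axis = (-0.5085, 0.8475, 0.1525), θ = 250°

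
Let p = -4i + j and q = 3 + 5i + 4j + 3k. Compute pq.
16 - 9i + 15j - 21k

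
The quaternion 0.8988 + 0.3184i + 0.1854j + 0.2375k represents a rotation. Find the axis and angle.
axis = (0.7263, 0.4229, 0.5418), θ = 52°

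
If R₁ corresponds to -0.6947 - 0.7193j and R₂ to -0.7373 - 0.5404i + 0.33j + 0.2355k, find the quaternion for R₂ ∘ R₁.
0.7496 + 0.5448i + 0.3011j + 0.2251k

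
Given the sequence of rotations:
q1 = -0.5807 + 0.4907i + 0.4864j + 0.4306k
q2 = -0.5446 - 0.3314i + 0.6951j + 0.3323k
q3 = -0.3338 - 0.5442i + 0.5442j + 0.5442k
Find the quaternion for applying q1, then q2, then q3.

q2 · q1 = -0.0023 + 0.0629i - 0.3628j - 0.9297k
q3 · q2 · q1 = 0.7384 - 0.3283i - 0.3519j + 0.4723k
0.7384 - 0.3283i - 0.3519j + 0.4723k


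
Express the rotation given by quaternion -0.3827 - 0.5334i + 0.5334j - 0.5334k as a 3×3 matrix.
[[-0.1381, -0.9773, 0.1608], [-0.1608, -0.1381, -0.9773], [0.9773, -0.1608, -0.1381]]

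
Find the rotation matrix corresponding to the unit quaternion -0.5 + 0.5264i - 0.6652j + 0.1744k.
[[0.0542, -0.5259, 0.8488], [-0.8747, 0.385, 0.2944], [-0.4816, -0.7584, -0.4392]]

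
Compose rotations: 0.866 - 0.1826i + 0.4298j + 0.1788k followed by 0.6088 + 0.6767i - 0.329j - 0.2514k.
0.8371 + 0.5241i - 0.0983j + 0.1219k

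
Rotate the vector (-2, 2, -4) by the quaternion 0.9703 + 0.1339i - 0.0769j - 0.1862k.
(-0.36, 3.478, -3.431)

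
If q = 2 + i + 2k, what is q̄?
2 - i - 2k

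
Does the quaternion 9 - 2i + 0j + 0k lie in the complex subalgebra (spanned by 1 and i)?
Yes. The quaternion 9 - 2i has j- and k-coefficients y = z = 0, so it lies in the complex subalgebra spanned by 1 and i.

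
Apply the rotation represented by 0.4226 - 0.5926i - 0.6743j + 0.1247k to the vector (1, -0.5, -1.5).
(0.789, 0.272, 1.674)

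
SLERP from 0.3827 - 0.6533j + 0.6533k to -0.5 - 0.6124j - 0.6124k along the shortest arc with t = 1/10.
0.4388 - 0.5439j + 0.7153k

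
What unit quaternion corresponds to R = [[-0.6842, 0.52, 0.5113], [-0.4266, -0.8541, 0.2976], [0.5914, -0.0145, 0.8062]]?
-0.2588 + 0.3015i + 0.0774j + 0.9144k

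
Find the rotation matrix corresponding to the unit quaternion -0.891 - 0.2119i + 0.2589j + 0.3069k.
[[0.6776, 0.4372, -0.5914], [-0.6566, 0.7218, -0.2187], [0.3313, 0.5365, 0.7761]]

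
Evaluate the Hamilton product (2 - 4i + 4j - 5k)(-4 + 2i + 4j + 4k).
4 + 56i - 2j + 4k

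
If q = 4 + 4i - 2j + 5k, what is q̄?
4 - 4i + 2j - 5k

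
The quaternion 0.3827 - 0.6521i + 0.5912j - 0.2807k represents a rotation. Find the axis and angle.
axis = (-0.7058, 0.6399, -0.3038), θ = 3π/4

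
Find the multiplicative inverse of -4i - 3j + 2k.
0.1379i + 0.1034j - 0.069k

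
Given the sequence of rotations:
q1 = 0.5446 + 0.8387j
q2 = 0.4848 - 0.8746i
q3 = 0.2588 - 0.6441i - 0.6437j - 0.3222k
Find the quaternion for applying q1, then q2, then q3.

q2 · q1 = 0.264 - 0.4763i + 0.4066j - 0.7335k
q3 · q2 · q1 = -0.2131 + 0.3099i - 0.3837j - 0.8434k
-0.2131 + 0.3099i - 0.3837j - 0.8434k


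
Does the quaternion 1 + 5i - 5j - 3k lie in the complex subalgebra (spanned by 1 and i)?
No. The quaternion 1 + 5i - 5j - 3k has j-coefficient y = -5 and k-coefficient z = -3, not both zero, so it does not lie in the complex subalgebra spanned by 1 and i.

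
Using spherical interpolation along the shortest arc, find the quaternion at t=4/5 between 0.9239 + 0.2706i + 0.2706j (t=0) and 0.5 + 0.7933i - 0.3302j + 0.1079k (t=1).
0.6371 + 0.734i - 0.2167j + 0.0913k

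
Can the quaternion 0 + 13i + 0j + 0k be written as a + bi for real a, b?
Yes. The quaternion 13i has j- and k-coefficients y = z = 0, so it lies in the complex subalgebra spanned by 1 and i.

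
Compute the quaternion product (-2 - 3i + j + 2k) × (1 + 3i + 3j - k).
6 - 16i - 2j - 8k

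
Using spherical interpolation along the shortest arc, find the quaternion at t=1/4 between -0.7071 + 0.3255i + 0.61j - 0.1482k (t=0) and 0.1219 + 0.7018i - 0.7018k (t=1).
-0.5697 + 0.516i + 0.5267j - 0.3629k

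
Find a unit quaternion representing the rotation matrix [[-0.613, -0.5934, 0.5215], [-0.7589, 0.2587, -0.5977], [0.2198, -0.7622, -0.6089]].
0.0958 - 0.4293i + 0.7875j - 0.4317k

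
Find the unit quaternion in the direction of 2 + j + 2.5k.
0.5963 + 0.2981j + 0.7454k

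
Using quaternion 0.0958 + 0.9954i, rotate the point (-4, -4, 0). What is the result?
(-4, 3.927, -0.763)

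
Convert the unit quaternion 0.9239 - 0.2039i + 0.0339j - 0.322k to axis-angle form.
axis = (-0.5329, 0.0886, -0.8415), θ = π/4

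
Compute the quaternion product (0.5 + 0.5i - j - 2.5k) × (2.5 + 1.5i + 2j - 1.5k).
-1.25 + 8.5i - 4.5j - 4.5k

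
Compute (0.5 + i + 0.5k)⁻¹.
0.3333 - 0.6667i - 0.3333k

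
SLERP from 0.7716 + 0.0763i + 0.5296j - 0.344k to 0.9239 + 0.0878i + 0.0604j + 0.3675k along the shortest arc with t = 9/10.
0.9424 + 0.0899i + 0.1165j + 0.3003k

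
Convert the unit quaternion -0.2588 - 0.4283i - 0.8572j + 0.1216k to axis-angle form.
axis = (-0.4434, -0.8874, 0.1259), θ = 7π/6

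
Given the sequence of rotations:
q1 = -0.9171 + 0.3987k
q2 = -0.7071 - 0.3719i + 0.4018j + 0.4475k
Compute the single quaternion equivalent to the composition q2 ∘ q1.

q2 · q1 = 0.4701 + 0.5013i - 0.2202j - 0.6923k
0.4701 + 0.5013i - 0.2202j - 0.6923k


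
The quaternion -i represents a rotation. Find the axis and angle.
axis = (-1, 0, 0), θ = π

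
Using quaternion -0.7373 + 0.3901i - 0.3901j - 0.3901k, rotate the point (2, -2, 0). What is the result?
(2.542, -0.241, -1.217)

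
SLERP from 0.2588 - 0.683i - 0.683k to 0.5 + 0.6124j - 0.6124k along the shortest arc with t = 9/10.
0.4958 - 0.0808i + 0.5697j - 0.6505k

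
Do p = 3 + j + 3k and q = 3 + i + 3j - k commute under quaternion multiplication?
No: pq = 9 - 7i + 15j + 5k ≠ 9 + 13i + 9j + 7k = qp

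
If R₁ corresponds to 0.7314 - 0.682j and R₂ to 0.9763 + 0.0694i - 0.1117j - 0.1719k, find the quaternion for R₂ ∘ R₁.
0.6379 - 0.0665i - 0.7475j - 0.1731k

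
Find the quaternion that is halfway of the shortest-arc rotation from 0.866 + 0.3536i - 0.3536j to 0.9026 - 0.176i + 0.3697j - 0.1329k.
0.9922 + 0.0996i + 0.009j - 0.0746k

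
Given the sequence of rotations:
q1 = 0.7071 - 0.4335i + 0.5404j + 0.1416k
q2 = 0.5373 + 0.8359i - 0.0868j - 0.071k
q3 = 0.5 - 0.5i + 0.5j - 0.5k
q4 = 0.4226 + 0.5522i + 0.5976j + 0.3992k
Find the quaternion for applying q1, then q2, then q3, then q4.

q2 · q1 = 0.7992 + 0.3842i + 0.1414j + 0.44k
q3 · q2 · q1 = 0.741 + 0.0832i + 0.4982j - 0.4424k
q4 · q3 · q2 · q1 = 0.1461 - 0.0189i + 0.9309j + 0.3342k
0.1461 - 0.0189i + 0.9309j + 0.3342k


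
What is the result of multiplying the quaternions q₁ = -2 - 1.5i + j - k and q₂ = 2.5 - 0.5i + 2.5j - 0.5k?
-8.75 - 0.75i - 2.75j - 4.75k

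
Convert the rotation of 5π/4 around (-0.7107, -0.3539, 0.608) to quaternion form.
-0.3827 - 0.6566i - 0.327j + 0.5617k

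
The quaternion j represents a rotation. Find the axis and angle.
axis = (0, 1, 0), θ = π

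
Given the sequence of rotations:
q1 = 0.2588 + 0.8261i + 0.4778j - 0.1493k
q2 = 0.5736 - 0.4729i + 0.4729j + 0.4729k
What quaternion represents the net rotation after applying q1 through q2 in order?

q2 · q1 = 0.3838 + 0.0549i + 0.7165j - 0.5799k
0.3838 + 0.0549i + 0.7165j - 0.5799k


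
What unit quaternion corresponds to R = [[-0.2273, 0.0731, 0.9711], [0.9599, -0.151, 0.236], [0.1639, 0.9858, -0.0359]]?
0.3827 + 0.4898i + 0.5273j + 0.5793k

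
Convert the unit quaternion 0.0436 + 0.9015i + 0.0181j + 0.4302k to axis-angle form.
axis = (0.9024, 0.0181, 0.4306), θ = 175°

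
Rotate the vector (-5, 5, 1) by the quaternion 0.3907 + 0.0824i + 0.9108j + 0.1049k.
(4.475, 3.788, 4.077)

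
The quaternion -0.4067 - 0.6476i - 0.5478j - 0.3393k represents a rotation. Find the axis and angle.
axis = (-0.7089, -0.5996, -0.3714), θ = 228°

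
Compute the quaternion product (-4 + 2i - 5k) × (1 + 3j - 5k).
-29 + 17i - 2j + 21k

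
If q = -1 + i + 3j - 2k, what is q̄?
-1 - i - 3j + 2k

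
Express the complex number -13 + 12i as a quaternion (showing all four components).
-13 + 12i + 0j + 0k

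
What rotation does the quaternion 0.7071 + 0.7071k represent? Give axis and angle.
axis = (0, 0, 1), θ = π/2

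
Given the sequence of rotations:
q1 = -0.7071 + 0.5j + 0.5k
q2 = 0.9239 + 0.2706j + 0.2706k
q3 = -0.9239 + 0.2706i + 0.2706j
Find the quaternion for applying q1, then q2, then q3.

q2 · q1 = -0.9239 + 0.2706j + 0.2706k
q3 · q2 · q1 = 0.7804 - 0.1768i - 0.5732j - 0.1768k
0.7804 - 0.1768i - 0.5732j - 0.1768k


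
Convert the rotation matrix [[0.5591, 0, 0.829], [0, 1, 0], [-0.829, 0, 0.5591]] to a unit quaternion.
0.8829 + 0.4695j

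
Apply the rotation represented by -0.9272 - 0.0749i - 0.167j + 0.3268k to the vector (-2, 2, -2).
(-0.721, 3.208, -1.089)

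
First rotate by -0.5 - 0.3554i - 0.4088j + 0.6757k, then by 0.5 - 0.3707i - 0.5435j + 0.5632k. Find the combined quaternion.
-0.9845 - 0.1294i + 0.1177j + 0.0146k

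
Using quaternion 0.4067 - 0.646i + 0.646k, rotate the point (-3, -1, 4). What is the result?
(-3.309, 1.195, 3.691)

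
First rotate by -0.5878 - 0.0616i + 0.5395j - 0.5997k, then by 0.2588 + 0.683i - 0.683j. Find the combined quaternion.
0.2584 - 0.0078i + 0.9507j + 0.1712k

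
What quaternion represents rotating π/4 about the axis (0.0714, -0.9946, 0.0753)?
0.9239 + 0.0273i - 0.3806j + 0.0288k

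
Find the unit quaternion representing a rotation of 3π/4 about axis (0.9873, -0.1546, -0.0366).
0.3827 + 0.9121i - 0.1428j - 0.0338k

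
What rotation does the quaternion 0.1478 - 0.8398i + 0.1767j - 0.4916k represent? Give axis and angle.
axis = (-0.8491, 0.1787, -0.4971), θ = 163°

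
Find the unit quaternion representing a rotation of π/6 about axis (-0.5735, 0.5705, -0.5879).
0.9659 - 0.1484i + 0.1477j - 0.1522k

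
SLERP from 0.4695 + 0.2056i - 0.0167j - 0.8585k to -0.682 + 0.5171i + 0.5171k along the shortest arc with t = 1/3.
0.5896 - 0.0456i - 0.0119j - 0.8063k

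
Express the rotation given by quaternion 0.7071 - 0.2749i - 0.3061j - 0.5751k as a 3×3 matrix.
[[0.1511, 0.9816, -0.1167], [-0.645, 0.1874, 0.7408], [0.7491, -0.0367, 0.6615]]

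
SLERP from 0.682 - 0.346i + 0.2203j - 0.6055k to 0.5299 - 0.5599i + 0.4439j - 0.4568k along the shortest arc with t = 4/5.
0.5672 - 0.5226i + 0.4033j - 0.4925k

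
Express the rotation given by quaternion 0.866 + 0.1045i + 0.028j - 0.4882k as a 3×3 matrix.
[[0.5218, 0.8514, -0.0535], [-0.8397, 0.5015, -0.2083], [-0.1505, 0.1537, 0.9766]]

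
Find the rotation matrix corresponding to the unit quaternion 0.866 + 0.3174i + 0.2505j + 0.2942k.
[[0.7014, -0.3505, 0.6206], [0.6686, 0.6254, -0.4023], [-0.2471, 0.6971, 0.673]]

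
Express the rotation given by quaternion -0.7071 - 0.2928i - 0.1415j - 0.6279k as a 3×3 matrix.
[[0.1714, -0.8051, 0.5678], [0.9708, 0.04, -0.2364], [0.1676, 0.5918, 0.7885]]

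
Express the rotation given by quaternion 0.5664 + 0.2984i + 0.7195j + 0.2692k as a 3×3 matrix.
[[-0.1803, 0.1244, 0.9757], [0.7343, 0.677, 0.0494], [-0.6544, 0.7254, -0.2134]]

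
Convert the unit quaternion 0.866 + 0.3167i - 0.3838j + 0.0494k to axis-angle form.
axis = (0.6333, -0.7675, 0.0988), θ = π/3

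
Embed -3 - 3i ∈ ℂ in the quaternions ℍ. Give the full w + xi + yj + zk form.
-3 - 3i + 0j + 0k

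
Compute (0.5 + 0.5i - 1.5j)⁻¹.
0.1818 - 0.1818i + 0.5455j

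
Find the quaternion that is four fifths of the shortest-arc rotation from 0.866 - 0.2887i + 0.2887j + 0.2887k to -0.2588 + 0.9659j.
0.0162 - 0.0863i + 0.9924j + 0.0863k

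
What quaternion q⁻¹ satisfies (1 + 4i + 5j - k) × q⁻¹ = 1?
0.0233 - 0.093i - 0.1163j + 0.0233k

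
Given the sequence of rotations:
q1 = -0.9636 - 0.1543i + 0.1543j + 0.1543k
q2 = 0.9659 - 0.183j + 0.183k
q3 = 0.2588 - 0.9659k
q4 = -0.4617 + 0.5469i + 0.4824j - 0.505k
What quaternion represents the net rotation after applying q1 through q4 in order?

q2 · q1 = -0.9307 - 0.2055i + 0.2971j - 0.0555k
q3 · q2 · q1 = -0.2945 + 0.2338i + 0.2754j + 0.8846k
q4 · q3 · q2 · q1 = 0.322 + 0.2968i - 0.8711j - 0.2219k
0.322 + 0.2968i - 0.8711j - 0.2219k


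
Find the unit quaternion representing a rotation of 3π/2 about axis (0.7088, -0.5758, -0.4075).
-0.7071 + 0.5012i - 0.4072j - 0.2881k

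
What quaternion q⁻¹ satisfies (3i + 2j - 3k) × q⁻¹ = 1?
-0.1364i - 0.0909j + 0.1364k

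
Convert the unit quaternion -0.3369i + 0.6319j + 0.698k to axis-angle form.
axis = (-0.3369, 0.6319, 0.698), θ = π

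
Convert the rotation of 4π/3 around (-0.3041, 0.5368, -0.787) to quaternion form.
-0.5 - 0.2634i + 0.4649j - 0.6816k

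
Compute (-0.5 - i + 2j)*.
-0.5 + i - 2j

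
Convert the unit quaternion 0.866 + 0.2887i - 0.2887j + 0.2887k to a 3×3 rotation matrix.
[[0.6666, -0.6667, -0.3333], [0.3333, 0.6666, -0.6667], [0.6667, 0.3333, 0.6666]]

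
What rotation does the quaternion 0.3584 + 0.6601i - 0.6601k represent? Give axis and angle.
axis = (√2/2, 0, -√2/2), θ = 138°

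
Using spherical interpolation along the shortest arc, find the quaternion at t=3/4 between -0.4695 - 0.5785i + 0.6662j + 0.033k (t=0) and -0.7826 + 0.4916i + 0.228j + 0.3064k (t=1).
-0.8332 + 0.2308i + 0.4201j + 0.2757k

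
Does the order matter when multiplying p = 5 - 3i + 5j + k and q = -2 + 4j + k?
Yes: pq = -31 + 7i + 13j - 9k ≠ -31 + 5i + 7j + 15k = qp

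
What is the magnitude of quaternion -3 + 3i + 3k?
√27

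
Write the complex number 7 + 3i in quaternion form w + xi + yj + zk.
7 + 3i + 0j + 0k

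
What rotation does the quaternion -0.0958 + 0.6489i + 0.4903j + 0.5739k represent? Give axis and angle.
axis = (0.6519, 0.4926, 0.5766), θ = 191°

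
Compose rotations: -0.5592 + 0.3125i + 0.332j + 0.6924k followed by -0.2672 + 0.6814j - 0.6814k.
0.395 + 0.6145i - 0.6827j - 0.0169k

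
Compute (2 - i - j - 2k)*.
2 + i + j + 2k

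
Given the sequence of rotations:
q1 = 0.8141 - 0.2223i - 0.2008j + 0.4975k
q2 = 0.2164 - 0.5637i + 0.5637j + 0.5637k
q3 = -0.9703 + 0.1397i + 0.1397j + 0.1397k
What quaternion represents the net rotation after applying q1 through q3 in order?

q2 · q1 = -0.1164 - 0.1134i + 0.5706j + 0.8051k
q3 · q2 · q1 = -0.0634 + 0.1265i - 0.6982j - 0.7019k
-0.0634 + 0.1265i - 0.6982j - 0.7019k


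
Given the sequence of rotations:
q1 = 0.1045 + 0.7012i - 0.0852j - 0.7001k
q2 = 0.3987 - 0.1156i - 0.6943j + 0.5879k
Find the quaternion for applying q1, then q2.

q2 · q1 = 0.4752 + 0.8037i + 0.2248j + 0.279k
0.4752 + 0.8037i + 0.2248j + 0.279k


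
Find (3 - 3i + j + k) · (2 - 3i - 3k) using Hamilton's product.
-18i - 10j - 4k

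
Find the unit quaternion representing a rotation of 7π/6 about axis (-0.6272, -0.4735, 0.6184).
-0.2588 - 0.6058i - 0.4574j + 0.5973k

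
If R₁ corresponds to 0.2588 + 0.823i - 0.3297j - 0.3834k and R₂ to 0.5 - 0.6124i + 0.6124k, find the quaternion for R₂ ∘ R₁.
0.8682 + 0.4549i + 0.1044j + 0.1687k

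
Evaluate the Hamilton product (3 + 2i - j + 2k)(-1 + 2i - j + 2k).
-12 + 4i - 2j + 4k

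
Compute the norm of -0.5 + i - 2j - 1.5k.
2.739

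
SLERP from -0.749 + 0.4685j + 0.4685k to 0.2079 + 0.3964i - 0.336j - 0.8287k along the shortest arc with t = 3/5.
-0.4616 - 0.2549i + 0.4212j + 0.738k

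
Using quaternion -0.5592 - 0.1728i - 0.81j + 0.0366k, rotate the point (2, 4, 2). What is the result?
(2.44, 3.723, -2.045)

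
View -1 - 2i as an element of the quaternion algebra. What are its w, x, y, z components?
-1 - 2i + 0j + 0k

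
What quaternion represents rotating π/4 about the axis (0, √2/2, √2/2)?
0.9239 + 0.2706j + 0.2706k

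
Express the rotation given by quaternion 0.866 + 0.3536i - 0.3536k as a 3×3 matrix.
[[0.7499, 0.6124, -0.2501], [-0.6124, 0.4999, -0.6124], [-0.2501, 0.6124, 0.7499]]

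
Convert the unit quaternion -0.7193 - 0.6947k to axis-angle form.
axis = (0, 0, -1), θ = 272°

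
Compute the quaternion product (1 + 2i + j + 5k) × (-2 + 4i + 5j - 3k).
-28i + 29j - 7k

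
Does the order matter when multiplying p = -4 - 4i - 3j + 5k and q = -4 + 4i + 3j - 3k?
Yes: pq = 56 - 6i + 8j - 8k ≠ 56 + 6i - 8j - 8k = qp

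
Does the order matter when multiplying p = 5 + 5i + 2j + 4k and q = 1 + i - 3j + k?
Yes: pq = 2 + 24i - 14j - 8k ≠ 2 - 4i - 12j + 26k = qp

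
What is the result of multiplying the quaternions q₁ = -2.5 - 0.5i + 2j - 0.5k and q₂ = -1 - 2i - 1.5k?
0.75 + 2.5i - 1.75j + 8.25k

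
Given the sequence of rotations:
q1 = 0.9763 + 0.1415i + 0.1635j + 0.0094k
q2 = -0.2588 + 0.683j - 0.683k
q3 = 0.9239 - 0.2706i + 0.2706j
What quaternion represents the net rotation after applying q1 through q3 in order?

q2 · q1 = -0.3579 + 0.0815i + 0.5279j - 0.7659k
q3 · q2 · q1 = -0.4515 - 0.0351i + 0.1836j - 0.8725k
-0.4515 - 0.0351i + 0.1836j - 0.8725k


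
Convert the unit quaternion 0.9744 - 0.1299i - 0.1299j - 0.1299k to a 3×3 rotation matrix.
[[0.9325, 0.2869, -0.2194], [-0.2194, 0.9325, 0.2869], [0.2869, -0.2194, 0.9325]]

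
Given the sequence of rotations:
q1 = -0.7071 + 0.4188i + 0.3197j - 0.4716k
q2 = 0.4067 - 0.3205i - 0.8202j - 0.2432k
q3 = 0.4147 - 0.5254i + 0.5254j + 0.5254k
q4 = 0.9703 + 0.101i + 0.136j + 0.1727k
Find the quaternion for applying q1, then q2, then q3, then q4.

q2 · q1 = -0.0058 + 0.8615i + 0.457j + 0.2212k
q3 · q2 · q1 = 0.0939 + 0.2364i + 0.7553j - 0.6041k
q4 · q3 · q2 · q1 = 0.0688 + 0.0263i + 0.8475j - 0.5258k
0.0688 + 0.0263i + 0.8475j - 0.5258k


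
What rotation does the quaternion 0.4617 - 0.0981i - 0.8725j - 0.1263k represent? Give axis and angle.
axis = (-0.1106, -0.9836, -0.1424), θ = 125°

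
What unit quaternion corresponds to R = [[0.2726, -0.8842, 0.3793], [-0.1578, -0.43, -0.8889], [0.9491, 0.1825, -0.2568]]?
0.3827 + 0.6999i - 0.3722j + 0.4745k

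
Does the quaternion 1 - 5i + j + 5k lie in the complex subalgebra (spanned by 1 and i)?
No. The quaternion 1 - 5i + j + 5k has j-coefficient y = 1 and k-coefficient z = 5, not both zero, so it does not lie in the complex subalgebra spanned by 1 and i.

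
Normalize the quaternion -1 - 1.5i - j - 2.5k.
-0.3086 - 0.4629i - 0.3086j - 0.7715k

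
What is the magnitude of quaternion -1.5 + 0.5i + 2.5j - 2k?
3.571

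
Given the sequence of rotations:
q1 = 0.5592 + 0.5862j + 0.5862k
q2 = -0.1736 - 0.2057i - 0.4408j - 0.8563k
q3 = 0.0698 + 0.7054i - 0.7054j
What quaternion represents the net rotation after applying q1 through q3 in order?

q2 · q1 = 0.6633 + 0.1285i - 0.2277j - 0.7012k
q3 · q2 · q1 = -0.205 + 0.9715i + 0.0108j - 0.1189k
-0.205 + 0.9715i + 0.0108j - 0.1189k


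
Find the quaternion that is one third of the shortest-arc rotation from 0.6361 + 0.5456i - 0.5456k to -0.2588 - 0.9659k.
0.3815 + 0.4199i - 0.8235k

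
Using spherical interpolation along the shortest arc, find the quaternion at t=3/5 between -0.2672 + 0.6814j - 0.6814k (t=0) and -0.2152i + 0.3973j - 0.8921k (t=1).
-0.1107 - 0.1326i + 0.5271j - 0.832k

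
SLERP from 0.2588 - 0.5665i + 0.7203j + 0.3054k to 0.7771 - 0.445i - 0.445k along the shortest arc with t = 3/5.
0.6885 - 0.6054i + 0.3636j - 0.1653k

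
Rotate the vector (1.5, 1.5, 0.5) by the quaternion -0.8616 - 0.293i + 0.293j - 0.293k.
(-0.197, 1.146, 1.843)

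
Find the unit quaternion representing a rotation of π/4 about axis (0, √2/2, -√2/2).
0.9239 + 0.2706j - 0.2706k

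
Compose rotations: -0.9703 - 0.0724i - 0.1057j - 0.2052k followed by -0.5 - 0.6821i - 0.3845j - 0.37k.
0.3192 + 0.7378i + 0.3128j + 0.5059k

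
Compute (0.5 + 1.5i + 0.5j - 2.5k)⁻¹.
0.0556 - 0.1667i - 0.0556j + 0.2778k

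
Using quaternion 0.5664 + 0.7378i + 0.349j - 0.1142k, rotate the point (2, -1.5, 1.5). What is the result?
(0.834, -0.43, -2.76)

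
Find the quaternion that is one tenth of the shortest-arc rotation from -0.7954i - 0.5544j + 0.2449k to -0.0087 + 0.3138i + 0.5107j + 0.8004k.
0.0011 - 0.7954i - 0.5924j + 0.1283k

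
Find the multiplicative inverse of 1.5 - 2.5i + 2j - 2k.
0.0909 + 0.1515i - 0.1212j + 0.1212k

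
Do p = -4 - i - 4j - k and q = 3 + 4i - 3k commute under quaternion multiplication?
No: pq = -11 - 7i - 19j + 25k ≠ -11 - 31i - 5j - 7k = qp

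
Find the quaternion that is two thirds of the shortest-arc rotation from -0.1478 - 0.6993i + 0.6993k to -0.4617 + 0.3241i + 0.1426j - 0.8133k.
0.2713 - 0.4824i - 0.1004j + 0.8268k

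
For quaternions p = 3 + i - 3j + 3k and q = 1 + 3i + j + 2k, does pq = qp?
No: pq = -3 + i + 7j + 19k ≠ -3 + 19i - 7j - k = qp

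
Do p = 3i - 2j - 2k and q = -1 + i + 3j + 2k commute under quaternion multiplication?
No: pq = 7 - i - 6j + 13k ≠ 7 - 5i + 10j - 9k = qp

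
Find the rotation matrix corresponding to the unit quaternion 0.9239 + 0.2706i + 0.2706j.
[[0.8536, 0.1464, 0.5], [0.1464, 0.8536, -0.5], [-0.5, 0.5, 0.7071]]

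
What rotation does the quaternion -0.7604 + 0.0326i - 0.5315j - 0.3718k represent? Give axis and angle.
axis = (0.0502, -0.8184, -0.5725), θ = 279°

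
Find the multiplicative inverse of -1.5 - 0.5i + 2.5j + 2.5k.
-0.1 + 0.0333i - 0.1667j - 0.1667k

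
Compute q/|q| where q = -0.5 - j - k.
-0.3333 - 0.6667j - 0.6667k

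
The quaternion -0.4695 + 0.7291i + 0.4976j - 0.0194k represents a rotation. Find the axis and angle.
axis = (0.8258, 0.5636, -0.022), θ = 236°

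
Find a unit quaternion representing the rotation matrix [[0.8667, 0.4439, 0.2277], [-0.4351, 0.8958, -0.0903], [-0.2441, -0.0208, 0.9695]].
0.9659 + 0.018i + 0.1221j - 0.2275k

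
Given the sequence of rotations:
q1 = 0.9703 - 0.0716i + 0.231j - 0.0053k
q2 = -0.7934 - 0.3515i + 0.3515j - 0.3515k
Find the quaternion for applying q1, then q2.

q2 · q1 = -0.8781 - 0.2049i + 0.1811j - 0.3929k
-0.8781 - 0.2049i + 0.1811j - 0.3929k


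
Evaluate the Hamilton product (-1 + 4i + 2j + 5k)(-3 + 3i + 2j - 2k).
-3 - 29i + 15j - 11k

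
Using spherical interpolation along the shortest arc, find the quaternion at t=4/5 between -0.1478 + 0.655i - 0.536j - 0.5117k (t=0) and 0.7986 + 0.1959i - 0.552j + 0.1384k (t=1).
0.6794 + 0.3541i - 0.6426j - 0.014k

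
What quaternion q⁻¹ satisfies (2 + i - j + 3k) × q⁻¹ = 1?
0.1333 - 0.0667i + 0.0667j - 0.2k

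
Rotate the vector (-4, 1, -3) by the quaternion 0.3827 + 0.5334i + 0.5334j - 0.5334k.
(2.012, 2.151, 4.163)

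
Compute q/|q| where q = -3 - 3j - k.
-0.6882 - 0.6882j - 0.2294k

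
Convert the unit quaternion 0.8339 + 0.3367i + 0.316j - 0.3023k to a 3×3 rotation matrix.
[[0.6175, 0.717, 0.3235], [-0.2914, 0.5905, -0.7526], [-0.7306, 0.3705, 0.5736]]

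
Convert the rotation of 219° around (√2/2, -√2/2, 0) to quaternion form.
-0.3338 + 0.6665i - 0.6665j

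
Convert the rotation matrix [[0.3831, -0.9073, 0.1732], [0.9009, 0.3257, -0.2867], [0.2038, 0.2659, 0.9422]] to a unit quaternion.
0.8141 + 0.1697i - 0.0094j + 0.5553k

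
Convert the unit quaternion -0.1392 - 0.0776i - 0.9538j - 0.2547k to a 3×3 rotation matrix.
[[-0.9492, 0.0771, 0.3051], [0.2189, 0.8582, 0.4643], [-0.226, 0.5075, -0.8315]]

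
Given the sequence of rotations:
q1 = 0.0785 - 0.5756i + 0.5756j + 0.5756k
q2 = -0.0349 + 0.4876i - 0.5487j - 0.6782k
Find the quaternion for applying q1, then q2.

q2 · q1 = 0.9841 + 0.1329i + 0.0465j - 0.1085k
0.9841 + 0.1329i + 0.0465j - 0.1085k


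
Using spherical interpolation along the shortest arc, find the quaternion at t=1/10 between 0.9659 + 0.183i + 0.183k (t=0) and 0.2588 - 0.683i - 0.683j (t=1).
0.9759 + 0.0786i - 0.0992j + 0.1778k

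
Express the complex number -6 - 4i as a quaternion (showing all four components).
-6 - 4i + 0j + 0k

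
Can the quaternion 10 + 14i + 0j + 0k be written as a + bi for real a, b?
Yes. The quaternion 10 + 14i has j- and k-coefficients y = z = 0, so it lies in the complex subalgebra spanned by 1 and i.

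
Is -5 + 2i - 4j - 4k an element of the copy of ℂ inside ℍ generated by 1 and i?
No. The quaternion -5 + 2i - 4j - 4k has j-coefficient y = -4 and k-coefficient z = -4, not both zero, so it does not lie in the complex subalgebra spanned by 1 and i.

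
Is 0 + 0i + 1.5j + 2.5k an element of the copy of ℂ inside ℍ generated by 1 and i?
No. The quaternion 1.5j + 2.5k has j-coefficient y = 1.5 and k-coefficient z = 2.5, not both zero, so it does not lie in the complex subalgebra spanned by 1 and i.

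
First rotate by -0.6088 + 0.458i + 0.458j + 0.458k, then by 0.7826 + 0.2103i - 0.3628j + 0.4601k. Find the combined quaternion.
-0.6173 - 0.1465i + 0.6937j + 0.3408k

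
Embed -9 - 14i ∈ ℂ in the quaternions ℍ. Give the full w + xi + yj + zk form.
-9 - 14i + 0j + 0k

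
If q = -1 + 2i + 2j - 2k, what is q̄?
-1 - 2i - 2j + 2k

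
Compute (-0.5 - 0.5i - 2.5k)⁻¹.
-0.0741 + 0.0741i + 0.3704k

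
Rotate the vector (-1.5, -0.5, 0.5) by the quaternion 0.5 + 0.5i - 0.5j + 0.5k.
(0.5, -0.5, -1.5)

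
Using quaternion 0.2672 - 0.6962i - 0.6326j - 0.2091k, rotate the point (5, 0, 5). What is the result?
(0.326, 7.028, -0.703)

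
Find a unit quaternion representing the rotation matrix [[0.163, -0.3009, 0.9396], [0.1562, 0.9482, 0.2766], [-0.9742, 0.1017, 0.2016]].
0.7604 - 0.0575i + 0.6292j + 0.1503k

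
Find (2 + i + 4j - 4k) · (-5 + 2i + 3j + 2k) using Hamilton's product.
-16 + 19i - 24j + 19k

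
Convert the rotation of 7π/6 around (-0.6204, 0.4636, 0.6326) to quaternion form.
-0.2588 - 0.5993i + 0.4478j + 0.611k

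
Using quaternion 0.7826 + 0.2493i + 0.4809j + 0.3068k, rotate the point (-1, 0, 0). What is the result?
(-0.349, -0.72, 0.6)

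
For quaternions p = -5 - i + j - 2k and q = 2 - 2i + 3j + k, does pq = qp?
No: pq = -13 + 15i - 8j - 10k ≠ -13 + i - 18j - 8k = qp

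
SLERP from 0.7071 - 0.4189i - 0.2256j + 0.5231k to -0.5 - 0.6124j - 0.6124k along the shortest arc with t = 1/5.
0.7215 - 0.3574i - 0.0476j + 0.5911k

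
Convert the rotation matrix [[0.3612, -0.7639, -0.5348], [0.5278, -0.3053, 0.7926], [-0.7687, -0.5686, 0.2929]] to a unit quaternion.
0.5807 - 0.586i + 0.1007j + 0.5561k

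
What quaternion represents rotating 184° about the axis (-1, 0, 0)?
-0.0349 - 0.9994i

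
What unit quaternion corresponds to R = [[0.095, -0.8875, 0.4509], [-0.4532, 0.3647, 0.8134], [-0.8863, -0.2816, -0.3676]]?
0.5225 - 0.5239i + 0.6398j + 0.2078k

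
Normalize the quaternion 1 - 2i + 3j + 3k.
0.2085 - 0.417i + 0.6255j + 0.6255k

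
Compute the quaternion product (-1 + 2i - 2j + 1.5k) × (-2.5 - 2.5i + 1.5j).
10.5 - 4.75i - 0.25j - 5.75k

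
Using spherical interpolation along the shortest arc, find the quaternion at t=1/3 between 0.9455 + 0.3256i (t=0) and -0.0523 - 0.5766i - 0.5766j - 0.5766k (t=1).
0.7779 + 0.5148i + 0.2548j + 0.2548k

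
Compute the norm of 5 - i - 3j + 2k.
√39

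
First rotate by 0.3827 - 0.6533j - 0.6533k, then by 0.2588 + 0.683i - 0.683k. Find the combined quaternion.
-0.3472 - 0.1848i + 0.2771j - 0.8767k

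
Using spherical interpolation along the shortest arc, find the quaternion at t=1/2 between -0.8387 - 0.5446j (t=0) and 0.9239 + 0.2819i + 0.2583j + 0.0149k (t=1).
-0.9005 - 0.144i - 0.4102j - 0.0076k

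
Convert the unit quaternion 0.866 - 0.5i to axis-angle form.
axis = (-1, 0, 0), θ = π/3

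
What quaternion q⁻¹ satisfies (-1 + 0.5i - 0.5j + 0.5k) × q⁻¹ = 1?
-0.5714 - 0.2857i + 0.2857j - 0.2857k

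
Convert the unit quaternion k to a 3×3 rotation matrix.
[[-1, 0, 0], [0, -1, 0], [0, 0, 1]]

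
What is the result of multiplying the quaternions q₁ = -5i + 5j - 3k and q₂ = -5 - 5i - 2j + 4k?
-3 + 39i + 10j + 50k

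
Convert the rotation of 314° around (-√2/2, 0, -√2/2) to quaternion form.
-0.9205 - 0.2763i - 0.2763k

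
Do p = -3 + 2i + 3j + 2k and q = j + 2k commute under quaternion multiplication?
No: pq = -7 + 4i - 7j - 4k ≠ -7 - 4i + j - 8k = qp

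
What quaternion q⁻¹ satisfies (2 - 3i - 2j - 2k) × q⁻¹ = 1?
0.0952 + 0.1429i + 0.0952j + 0.0952k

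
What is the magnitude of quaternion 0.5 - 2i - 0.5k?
2.121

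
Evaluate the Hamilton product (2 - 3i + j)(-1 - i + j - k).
-6 - 2j - 4k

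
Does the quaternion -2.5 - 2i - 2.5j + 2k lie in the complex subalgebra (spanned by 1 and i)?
No. The quaternion -2.5 - 2i - 2.5j + 2k has j-coefficient y = -2.5 and k-coefficient z = 2, not both zero, so it does not lie in the complex subalgebra spanned by 1 and i.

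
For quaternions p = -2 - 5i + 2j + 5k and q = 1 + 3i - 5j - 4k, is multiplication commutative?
No: pq = 43 + 6i + 7j + 32k ≠ 43 - 28i + 17j - 6k = qp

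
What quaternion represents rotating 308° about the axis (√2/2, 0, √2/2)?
-0.8988 + 0.31i + 0.31k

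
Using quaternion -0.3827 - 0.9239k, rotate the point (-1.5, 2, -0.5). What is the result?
(-0.354, -2.475, -0.5)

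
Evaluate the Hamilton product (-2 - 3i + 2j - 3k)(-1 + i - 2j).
9 - 5i - j + 7k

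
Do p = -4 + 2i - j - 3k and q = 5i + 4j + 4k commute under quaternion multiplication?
No: pq = 6 - 12i - 39j - 3k ≠ 6 - 28i + 7j - 29k = qp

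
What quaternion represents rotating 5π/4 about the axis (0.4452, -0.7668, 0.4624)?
-0.3827 + 0.4113i - 0.7084j + 0.4272k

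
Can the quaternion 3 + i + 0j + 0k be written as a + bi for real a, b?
Yes. The quaternion 3 + i has j- and k-coefficients y = z = 0, so it lies in the complex subalgebra spanned by 1 and i.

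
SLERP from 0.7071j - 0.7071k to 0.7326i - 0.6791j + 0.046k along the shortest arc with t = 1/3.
-0.2879i + 0.79j - 0.5412k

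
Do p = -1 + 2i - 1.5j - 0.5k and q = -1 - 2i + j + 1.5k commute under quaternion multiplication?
No: pq = 7.25 - 1.75i - 1.5j - 2k ≠ 7.25 + 1.75i + 2.5j = qp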